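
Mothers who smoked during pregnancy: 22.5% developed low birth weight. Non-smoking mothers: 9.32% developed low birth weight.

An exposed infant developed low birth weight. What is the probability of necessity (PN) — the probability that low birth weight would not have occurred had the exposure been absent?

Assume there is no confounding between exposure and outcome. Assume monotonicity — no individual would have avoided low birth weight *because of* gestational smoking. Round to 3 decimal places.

p₁ = 0.225, p₀ = 0.0932.
Under exogeneity and monotonicity, PN = (p₁ − p₀) / p₁.
PN = (0.225 − 0.0932) / 0.225 = 0.1318 / 0.225 ≈ 0.5858

PN ≈ 0.586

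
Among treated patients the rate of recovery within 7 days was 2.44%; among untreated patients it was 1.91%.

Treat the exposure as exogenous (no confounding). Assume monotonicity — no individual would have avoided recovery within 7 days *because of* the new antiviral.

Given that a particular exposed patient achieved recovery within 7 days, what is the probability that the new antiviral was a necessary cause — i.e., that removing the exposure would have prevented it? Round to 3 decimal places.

p₁ = 0.0244, p₀ = 0.0191.
Under exogeneity and monotonicity, PN = (p₁ − p₀) / p₁.
PN = (0.0244 − 0.0191) / 0.0244 = 0.0053 / 0.0244 ≈ 0.2172

PN ≈ 0.217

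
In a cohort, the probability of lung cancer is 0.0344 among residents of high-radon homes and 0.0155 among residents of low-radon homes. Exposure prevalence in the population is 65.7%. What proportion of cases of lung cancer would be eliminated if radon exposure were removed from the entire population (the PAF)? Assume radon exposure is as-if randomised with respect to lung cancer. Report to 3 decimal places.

Let p₁ = 0.0344, p₀ = 0.0155.
Overall risk P(Y=1) = π·p₁ + (1−π)·p₀ = 0.657×0.0344 + 0.343×0.0155 = 0.027917.
Under exogeneity, PAF = [P(Y=1) − p₀] / P(Y=1).
PAF = (0.027917 − 0.0155) / 0.027917 ≈ 0.4448

PAF ≈ 0.445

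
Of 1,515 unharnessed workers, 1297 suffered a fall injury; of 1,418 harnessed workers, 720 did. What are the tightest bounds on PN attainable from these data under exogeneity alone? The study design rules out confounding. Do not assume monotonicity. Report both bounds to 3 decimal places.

0.407 ≤ PN ≤ 0.575

p₁ = P(outcome | exposed) = 1297/1515 = 0.85611
p₀ = P(outcome | unexposed) = 720/1418 = 0.50776
Under exogeneity alone the bounds on PN are max{0,(p₁−p₀)/p₁} ≤ PN ≤ min{1,(1−p₀)/p₁}.
  lower = (p₁ − p₀)/p₁ = 0.34835 / 0.85611 ≈ 0.4069
  upper = min{1, (1 − p₀)/p₁} = 0.49224 / 0.85611 ≈ 0.5750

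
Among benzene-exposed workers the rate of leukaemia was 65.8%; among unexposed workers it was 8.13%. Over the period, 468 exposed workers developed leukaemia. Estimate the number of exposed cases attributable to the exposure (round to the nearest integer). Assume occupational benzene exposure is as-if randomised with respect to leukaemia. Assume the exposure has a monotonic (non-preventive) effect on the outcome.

p₁ = 0.658, p₀ = 0.0813.
PN = (p₁ − p₀)/p₁ = (0.658 − 0.0813) / 0.658 ≈ 0.87644.
Attributable cases ≈ PN × (exposed cases) = 0.87644 × 468 ≈ 410.18.

about 410 cases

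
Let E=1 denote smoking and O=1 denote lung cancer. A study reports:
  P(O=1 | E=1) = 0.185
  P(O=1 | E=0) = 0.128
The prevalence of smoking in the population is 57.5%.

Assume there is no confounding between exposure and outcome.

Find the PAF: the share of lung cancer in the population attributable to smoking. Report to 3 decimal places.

Let p₁ = 0.185, p₀ = 0.128.
Overall risk P(Y=1) = π·p₁ + (1−π)·p₀ = 0.575×0.185 + 0.425×0.128 = 0.16078.
Under exogeneity, PAF = [P(Y=1) − p₀] / P(Y=1).
PAF = (0.16078 − 0.128) / 0.16078 ≈ 0.2039

PAF ≈ 0.204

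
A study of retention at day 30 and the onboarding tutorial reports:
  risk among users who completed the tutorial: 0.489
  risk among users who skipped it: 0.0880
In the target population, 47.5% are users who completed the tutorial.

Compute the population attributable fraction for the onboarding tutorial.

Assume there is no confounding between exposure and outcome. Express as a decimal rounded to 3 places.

Let p₁ = 0.489, p₀ = 0.088.
Overall risk P(Y=1) = π·p₁ + (1−π)·p₀ = 0.475×0.489 + 0.525×0.088 = 0.27847.
Under exogeneity, PAF = [P(Y=1) − p₀] / P(Y=1).
PAF = (0.27847 − 0.088) / 0.27847 ≈ 0.6840

PAF ≈ 0.684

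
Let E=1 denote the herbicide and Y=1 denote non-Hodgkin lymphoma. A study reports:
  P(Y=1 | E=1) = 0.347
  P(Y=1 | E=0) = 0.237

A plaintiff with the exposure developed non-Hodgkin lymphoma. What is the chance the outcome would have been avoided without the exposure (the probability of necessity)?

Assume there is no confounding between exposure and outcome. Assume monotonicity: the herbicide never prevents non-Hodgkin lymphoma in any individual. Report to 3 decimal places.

PN ≈ 0.317

Let p₁ = 0.347, p₀ = 0.237.
Under exogeneity and monotonicity, PN = (p₁ − p₀) / p₁.
PN = (0.347 − 0.237) / 0.347 = 0.11 / 0.347 ≈ 0.3170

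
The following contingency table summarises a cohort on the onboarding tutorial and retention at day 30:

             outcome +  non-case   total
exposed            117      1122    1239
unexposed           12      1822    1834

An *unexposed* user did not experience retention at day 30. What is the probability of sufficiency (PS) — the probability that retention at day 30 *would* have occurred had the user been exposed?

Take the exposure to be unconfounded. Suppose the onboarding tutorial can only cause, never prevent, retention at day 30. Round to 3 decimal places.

p₁ = P(outcome | exposed) = 117/1239 = 0.094431
p₀ = P(outcome | unexposed) = 12/1834 = 0.0065431
Under exogeneity and monotonicity, PS = (p₁ − p₀)/(1 − p₀).
PS = (0.094431 − 0.0065431) / 0.99346 ≈ 0.0885

PS ≈ 0.088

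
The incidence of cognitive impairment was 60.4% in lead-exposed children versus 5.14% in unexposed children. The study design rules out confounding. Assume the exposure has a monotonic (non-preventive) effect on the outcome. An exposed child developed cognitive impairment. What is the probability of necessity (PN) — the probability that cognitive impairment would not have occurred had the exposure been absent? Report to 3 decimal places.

p₁ = 0.604, p₀ = 0.0514.
Under exogeneity and monotonicity, PN = (p₁ − p₀) / p₁.
PN = (0.604 − 0.0514) / 0.604 = 0.5526 / 0.604 ≈ 0.9149

PN ≈ 0.915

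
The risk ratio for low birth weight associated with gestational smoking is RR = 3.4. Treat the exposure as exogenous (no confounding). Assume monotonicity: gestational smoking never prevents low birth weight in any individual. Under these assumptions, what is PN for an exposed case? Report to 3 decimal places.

Under exogeneity and monotonicity, PN = (RR − 1) / RR = 1 − 1/RR.
PN = (3.4 − 1) / 3.4 = 2.4 / 3.4 ≈ 0.7059

PN ≈ 0.706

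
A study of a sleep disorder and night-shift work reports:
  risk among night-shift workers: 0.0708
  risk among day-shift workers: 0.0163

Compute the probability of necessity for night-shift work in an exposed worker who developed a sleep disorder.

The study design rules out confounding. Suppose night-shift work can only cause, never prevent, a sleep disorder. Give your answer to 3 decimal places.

Let p₁ = 0.0708, p₀ = 0.0163.
Under exogeneity and monotonicity, PN = (p₁ − p₀) / p₁.
PN = (0.0708 − 0.0163) / 0.0708 = 0.0545 / 0.0708 ≈ 0.7698

PN ≈ 0.770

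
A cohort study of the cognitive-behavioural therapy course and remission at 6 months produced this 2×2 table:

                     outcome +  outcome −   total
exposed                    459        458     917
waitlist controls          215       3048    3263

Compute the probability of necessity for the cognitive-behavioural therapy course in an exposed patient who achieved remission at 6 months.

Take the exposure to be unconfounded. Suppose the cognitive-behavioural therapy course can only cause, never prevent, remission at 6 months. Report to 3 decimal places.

p₁ = P(outcome | exposed) = 459/917 = 0.50055
p₀ = P(outcome | unexposed) = 215/3263 = 0.06589
Under exogeneity and monotonicity, PN = (p₁ − p₀) / p₁.
PN = (0.50055 − 0.06589) / 0.50055 = 0.43465 / 0.50055 ≈ 0.8684

PN ≈ 0.868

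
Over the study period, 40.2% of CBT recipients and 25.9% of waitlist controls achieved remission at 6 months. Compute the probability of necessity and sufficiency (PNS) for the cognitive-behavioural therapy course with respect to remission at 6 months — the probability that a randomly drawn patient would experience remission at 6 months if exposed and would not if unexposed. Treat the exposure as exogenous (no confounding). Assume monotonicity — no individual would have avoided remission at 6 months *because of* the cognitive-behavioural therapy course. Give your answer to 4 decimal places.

PNS ≈ 0.1430

p₁ = 0.402, p₀ = 0.259.
Under exogeneity and monotonicity, PNS = p₁ − p₀.
PNS = 0.402 − 0.259 = 0.143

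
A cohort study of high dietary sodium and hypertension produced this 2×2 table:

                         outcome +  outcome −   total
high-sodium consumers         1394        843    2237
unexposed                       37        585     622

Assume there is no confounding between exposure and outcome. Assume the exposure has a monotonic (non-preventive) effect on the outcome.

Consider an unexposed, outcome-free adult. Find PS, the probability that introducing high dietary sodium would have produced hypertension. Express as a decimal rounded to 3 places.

p₁ = P(outcome | exposed) = 1394/2237 = 0.62316
p₀ = P(outcome | unexposed) = 37/622 = 0.059486
Under exogeneity and monotonicity, PS = (p₁ − p₀) / (1 − p₀).
PS = (0.62316 − 0.059486) / (1 − 0.059486) = 0.56367 / 0.94051 ≈ 0.5993

PS ≈ 0.599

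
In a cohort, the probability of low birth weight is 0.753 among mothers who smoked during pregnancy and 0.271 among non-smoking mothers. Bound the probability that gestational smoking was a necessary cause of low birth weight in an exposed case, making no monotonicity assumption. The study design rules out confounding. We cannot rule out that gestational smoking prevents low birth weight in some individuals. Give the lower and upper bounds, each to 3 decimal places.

Let p₁ = 0.753, p₀ = 0.271.
Under exogeneity alone the bounds on PN are max{0,(p₁−p₀)/p₁} ≤ PN ≤ min{1,(1−p₀)/p₁}.
  lower = (p₁ − p₀)/p₁ = 0.482 / 0.753 ≈ 0.6401
  upper = min{1, (1 − p₀)/p₁} = 0.729 / 0.753 ≈ 0.9681

0.640 ≤ PN ≤ 0.968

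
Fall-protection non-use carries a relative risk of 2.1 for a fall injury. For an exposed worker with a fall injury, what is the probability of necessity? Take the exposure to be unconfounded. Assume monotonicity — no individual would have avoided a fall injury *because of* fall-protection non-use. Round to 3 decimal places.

Under exogeneity and monotonicity, PN = (RR − 1) / RR = 1 − 1/RR.
PN = (2.1 − 1) / 2.1 = 1.1 / 2.1 ≈ 0.5238

PN ≈ 0.524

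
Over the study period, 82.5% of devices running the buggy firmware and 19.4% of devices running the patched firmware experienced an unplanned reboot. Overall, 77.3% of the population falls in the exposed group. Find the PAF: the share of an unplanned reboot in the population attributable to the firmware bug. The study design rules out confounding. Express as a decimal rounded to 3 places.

p₁ = 0.825, p₀ = 0.194.
Overall risk P(Y=1) = π·p₁ + (1−π)·p₀ = 0.773×0.825 + 0.227×0.194 = 0.68176.
Under exogeneity, PAF = [P(Y=1) − p₀] / P(Y=1).
PAF = (0.68176 − 0.194) / 0.68176 ≈ 0.7154

PAF ≈ 0.715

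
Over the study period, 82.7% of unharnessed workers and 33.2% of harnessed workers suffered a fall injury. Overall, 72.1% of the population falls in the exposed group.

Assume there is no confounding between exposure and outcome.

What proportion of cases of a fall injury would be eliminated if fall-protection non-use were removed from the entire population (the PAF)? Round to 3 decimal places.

p₁ = 0.827, p₀ = 0.332.
Overall risk P(Y=1) = π·p₁ + (1−π)·p₀ = 0.721×0.827 + 0.279×0.332 = 0.6889.
Under exogeneity, PAF = [P(Y=1) − p₀] / P(Y=1).
PAF = (0.6889 − 0.332) / 0.6889 ≈ 0.5181

PAF ≈ 0.518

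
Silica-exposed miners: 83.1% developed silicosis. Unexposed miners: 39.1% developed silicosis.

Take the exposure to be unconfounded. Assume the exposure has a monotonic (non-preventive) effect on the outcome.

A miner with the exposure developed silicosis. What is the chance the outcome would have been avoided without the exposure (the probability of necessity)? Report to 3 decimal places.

PN ≈ 0.529

p₁ = 0.831, p₀ = 0.391.
Under exogeneity and monotonicity, PN = (p₁ − p₀) / p₁.
PN = (0.831 − 0.391) / 0.831 = 0.44 / 0.831 ≈ 0.5295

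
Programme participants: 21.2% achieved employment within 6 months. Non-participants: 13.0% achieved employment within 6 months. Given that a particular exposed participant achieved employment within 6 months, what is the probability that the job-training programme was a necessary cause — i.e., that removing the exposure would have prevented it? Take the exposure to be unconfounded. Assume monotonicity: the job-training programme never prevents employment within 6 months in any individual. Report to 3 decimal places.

PN ≈ 0.387

p₁ = 0.212, p₀ = 0.13.
Under exogeneity and monotonicity, PN = (p₁ − p₀) / p₁.
PN = (0.212 − 0.13) / 0.212 = 0.082 / 0.212 ≈ 0.3868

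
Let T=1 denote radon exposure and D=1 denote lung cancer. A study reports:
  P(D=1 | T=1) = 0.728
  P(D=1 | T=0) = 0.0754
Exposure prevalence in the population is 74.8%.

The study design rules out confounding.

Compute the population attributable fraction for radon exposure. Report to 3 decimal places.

PAF ≈ 0.866

Let p₁ = 0.728, p₀ = 0.0754.
Overall risk P(Y=1) = π·p₁ + (1−π)·p₀ = 0.748×0.728 + 0.252×0.0754 = 0.56354.
Under exogeneity, PAF = [P(Y=1) − p₀] / P(Y=1).
PAF = (0.56354 − 0.0754) / 0.56354 ≈ 0.8662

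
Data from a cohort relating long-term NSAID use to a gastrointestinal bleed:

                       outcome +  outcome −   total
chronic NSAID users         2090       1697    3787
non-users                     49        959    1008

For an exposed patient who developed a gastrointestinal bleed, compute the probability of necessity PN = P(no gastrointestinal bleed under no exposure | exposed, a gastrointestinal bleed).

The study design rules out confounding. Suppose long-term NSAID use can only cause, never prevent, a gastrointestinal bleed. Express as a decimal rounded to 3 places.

PN ≈ 0.912

p₁ = P(outcome | exposed) = 2090/3787 = 0.55189
p₀ = P(outcome | unexposed) = 49/1008 = 0.048611
Under exogeneity and monotonicity, PN = (p₁ − p₀)/p₁.
PN = (0.55189 − 0.048611) / 0.55189 ≈ 0.9119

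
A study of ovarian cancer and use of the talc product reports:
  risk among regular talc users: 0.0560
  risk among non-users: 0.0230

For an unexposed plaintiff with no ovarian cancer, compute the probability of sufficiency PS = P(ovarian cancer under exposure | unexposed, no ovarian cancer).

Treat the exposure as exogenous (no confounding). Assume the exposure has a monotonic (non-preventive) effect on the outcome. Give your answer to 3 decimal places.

PS ≈ 0.034

Let p₁ = 0.056, p₀ = 0.023.
Under exogeneity and monotonicity, PS = (p₁ − p₀) / (1 − p₀).
PS = (0.056 − 0.023) / (1 − 0.023) = 0.033 / 0.977 ≈ 0.0338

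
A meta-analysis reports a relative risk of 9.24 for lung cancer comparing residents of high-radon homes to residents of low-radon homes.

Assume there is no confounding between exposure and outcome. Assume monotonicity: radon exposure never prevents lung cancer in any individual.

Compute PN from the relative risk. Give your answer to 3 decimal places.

Under exogeneity and monotonicity, PN = (RR − 1) / RR = 1 − 1/RR.
PN = (9.24 − 1) / 9.24 = 8.24 / 9.24 ≈ 0.8918

PN ≈ 0.892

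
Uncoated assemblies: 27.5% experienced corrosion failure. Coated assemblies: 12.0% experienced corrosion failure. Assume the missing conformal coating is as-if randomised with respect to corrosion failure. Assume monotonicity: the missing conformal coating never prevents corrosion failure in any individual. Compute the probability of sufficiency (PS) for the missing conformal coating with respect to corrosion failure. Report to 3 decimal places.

p₁ = 0.275, p₀ = 0.12.
Under exogeneity and monotonicity, PS = (p₁ − p₀) / (1 − p₀).
PS = (0.275 − 0.12) / (1 − 0.12) = 0.155 / 0.88 ≈ 0.1761

PS ≈ 0.176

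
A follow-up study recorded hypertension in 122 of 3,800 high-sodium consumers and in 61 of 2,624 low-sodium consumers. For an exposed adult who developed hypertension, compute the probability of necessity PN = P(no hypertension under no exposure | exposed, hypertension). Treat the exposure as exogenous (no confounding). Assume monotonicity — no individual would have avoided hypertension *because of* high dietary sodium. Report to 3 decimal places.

PN ≈ 0.276

p₁ = P(outcome | exposed) = 122/3800 = 0.032105
p₀ = P(outcome | unexposed) = 61/2624 = 0.023247
Under exogeneity and monotonicity, PN = (p₁ − p₀) / p₁.
PN = (0.032105 − 0.023247) / 0.032105 = 0.0088583 / 0.032105 ≈ 0.2759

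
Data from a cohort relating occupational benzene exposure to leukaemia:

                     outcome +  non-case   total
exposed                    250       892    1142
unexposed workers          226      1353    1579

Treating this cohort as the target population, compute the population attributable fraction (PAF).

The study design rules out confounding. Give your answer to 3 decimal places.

PAF ≈ 0.182

p₁ = P(outcome | exposed) = 250/1142 = 0.21891
p₀ = P(outcome | unexposed) = 226/1579 = 0.14313
Exposure prevalence π = 1142/2721 = 0.4197; overall risk P(Y=1) = 0.17494.
Under exogeneity, PAF = [P(Y=1) − p₀]/P(Y=1).
PAF = (0.17494 − 0.14313) / 0.17494 ≈ 0.1818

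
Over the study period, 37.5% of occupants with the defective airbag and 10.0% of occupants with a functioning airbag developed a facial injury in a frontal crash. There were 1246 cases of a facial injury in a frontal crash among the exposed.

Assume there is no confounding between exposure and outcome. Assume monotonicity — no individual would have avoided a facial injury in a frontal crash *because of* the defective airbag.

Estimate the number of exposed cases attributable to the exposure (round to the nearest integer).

p₁ = 0.375, p₀ = 0.1.
PN = (p₁ − p₀)/p₁ = (0.375 − 0.1) / 0.375 ≈ 0.73333.
Attributable cases ≈ PN × (exposed cases) = 0.73333 × 1246 ≈ 913.73.

about 914 cases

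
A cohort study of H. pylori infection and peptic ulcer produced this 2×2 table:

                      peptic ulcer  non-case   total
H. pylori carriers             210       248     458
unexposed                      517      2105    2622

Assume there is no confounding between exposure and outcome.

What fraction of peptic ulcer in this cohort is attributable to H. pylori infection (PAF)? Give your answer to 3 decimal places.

PAF ≈ 0.165

p₁ = P(outcome | exposed) = 210/458 = 0.45852
p₀ = P(outcome | unexposed) = 517/2622 = 0.19718
Exposure prevalence π = 458/3080 = 0.1487; overall risk P(Y=1) = 0.23604.
Under exogeneity, PAF = [P(Y=1) − p₀]/P(Y=1).
PAF = (0.23604 − 0.19718) / 0.23604 ≈ 0.1646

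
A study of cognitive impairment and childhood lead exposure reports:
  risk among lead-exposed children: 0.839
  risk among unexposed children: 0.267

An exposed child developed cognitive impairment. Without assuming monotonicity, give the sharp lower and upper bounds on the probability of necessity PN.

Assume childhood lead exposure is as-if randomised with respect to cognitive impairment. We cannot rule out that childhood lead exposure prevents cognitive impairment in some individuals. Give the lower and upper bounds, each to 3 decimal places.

Let p₁ = 0.839, p₀ = 0.267.
Under exogeneity alone the bounds on PN are max{0,(p₁−p₀)/p₁} ≤ PN ≤ min{1,(1−p₀)/p₁}.
  lower = (p₁ − p₀)/p₁ = 0.572 / 0.839 ≈ 0.6818
  upper = min{1, (1 − p₀)/p₁} = 0.733 / 0.839 ≈ 0.8737

0.682 ≤ PN ≤ 0.874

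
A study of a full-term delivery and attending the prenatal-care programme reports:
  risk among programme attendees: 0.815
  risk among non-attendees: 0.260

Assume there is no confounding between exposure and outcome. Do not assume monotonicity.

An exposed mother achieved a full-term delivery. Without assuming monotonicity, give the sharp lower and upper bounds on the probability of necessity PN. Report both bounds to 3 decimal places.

Let p₁ = 0.815, p₀ = 0.26.
Under exogeneity alone the bounds on PN are max{0,(p₁−p₀)/p₁} ≤ PN ≤ min{1,(1−p₀)/p₁}.
  lower = (p₁ − p₀)/p₁ = 0.555 / 0.815 ≈ 0.6810
  upper = min{1, (1 − p₀)/p₁} = 0.74 / 0.815 ≈ 0.9080

0.681 ≤ PN ≤ 0.908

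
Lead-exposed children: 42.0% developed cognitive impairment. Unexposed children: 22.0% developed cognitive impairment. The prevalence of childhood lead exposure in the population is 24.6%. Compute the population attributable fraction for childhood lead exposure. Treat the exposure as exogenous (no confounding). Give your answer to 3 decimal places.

p₁ = 0.42, p₀ = 0.22.
Overall risk P(Y=1) = π·p₁ + (1−π)·p₀ = 0.246×0.42 + 0.754×0.22 = 0.2692.
Under exogeneity, PAF = [P(Y=1) − p₀] / P(Y=1).
PAF = (0.2692 − 0.22) / 0.2692 ≈ 0.1828

PAF ≈ 0.183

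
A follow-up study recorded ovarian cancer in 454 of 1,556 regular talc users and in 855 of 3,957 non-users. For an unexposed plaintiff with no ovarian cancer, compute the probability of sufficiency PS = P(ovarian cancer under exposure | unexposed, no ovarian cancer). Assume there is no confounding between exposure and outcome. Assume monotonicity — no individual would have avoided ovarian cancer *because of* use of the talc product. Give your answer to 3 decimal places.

PS ≈ 0.097

p₁ = P(outcome | exposed) = 454/1556 = 0.29177
p₀ = P(outcome | unexposed) = 855/3957 = 0.21607
Under exogeneity and monotonicity, PS = (p₁ − p₀) / (1 − p₀).
PS = (0.29177 − 0.21607) / (1 − 0.21607) = 0.075701 / 0.78393 ≈ 0.0966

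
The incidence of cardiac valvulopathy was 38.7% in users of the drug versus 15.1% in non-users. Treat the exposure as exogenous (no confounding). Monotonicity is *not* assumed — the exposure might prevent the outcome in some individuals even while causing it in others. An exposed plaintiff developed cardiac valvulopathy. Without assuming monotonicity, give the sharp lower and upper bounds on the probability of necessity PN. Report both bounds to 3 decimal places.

p₁ = 0.387, p₀ = 0.151.
Under exogeneity alone the bounds on PN are max{0,(p₁−p₀)/p₁} ≤ PN ≤ min{1,(1−p₀)/p₁}.
  lower = (p₁ − p₀)/p₁ = 0.236 / 0.387 ≈ 0.6098
  upper = min{1, (1 − p₀)/p₁} = 0.849 / 0.387 ≈ 2.1938 → capped at 1

0.610 ≤ PN ≤ 1.000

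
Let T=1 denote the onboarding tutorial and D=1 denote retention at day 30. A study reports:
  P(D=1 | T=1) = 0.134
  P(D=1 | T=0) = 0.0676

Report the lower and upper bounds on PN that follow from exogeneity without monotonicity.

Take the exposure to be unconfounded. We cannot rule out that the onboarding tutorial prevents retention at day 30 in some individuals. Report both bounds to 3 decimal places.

0.496 ≤ PN ≤ 1.000

Let p₁ = 0.134, p₀ = 0.0676.
Under exogeneity alone the bounds on PN are max{0,(p₁−p₀)/p₁} ≤ PN ≤ min{1,(1−p₀)/p₁}.
  lower = (p₁ − p₀)/p₁ = 0.0664 / 0.134 ≈ 0.4955
  upper = min{1, (1 − p₀)/p₁} = 0.9324 / 0.134 ≈ 6.9582 → capped at 1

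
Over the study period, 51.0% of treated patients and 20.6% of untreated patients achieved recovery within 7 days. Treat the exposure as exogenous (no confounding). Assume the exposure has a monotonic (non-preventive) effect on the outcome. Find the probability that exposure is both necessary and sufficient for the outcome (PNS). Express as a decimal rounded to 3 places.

PNS ≈ 0.304

p₁ = 0.51, p₀ = 0.206.
Under exogeneity and monotonicity, PNS = p₁ − p₀.
PNS = 0.51 − 0.206 = 0.304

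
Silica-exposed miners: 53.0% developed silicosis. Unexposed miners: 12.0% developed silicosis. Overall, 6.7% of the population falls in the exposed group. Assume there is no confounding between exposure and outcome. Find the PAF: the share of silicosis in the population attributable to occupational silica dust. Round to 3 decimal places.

p₁ = 0.53, p₀ = 0.12.
Overall risk P(Y=1) = π·p₁ + (1−π)·p₀ = 0.067×0.53 + 0.933×0.12 = 0.14747.
Under exogeneity, PAF = [P(Y=1) − p₀] / P(Y=1).
PAF = (0.14747 − 0.12) / 0.14747 ≈ 0.1863

PAF ≈ 0.186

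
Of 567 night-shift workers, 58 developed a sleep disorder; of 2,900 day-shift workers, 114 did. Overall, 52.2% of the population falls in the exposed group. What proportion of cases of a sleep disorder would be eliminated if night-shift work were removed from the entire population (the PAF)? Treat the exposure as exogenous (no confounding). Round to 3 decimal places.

PAF ≈ 0.455

p₁ = P(outcome | exposed) = 58/567 = 0.10229
p₀ = P(outcome | unexposed) = 114/2900 = 0.03931
Overall risk P(Y=1) = π·p₁ + (1−π)·p₀ = 0.522×0.10229 + 0.478×0.03931 = 0.072187.
Under exogeneity, PAF = [P(Y=1) − p₀] / P(Y=1).
PAF = (0.072187 − 0.03931) / 0.072187 ≈ 0.4554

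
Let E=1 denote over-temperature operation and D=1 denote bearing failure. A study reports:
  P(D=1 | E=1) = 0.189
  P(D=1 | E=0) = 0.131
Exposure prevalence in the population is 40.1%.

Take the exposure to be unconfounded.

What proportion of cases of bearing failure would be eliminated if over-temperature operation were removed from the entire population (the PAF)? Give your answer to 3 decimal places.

PAF ≈ 0.151

Let p₁ = 0.189, p₀ = 0.131.
Overall risk P(Y=1) = π·p₁ + (1−π)·p₀ = 0.401×0.189 + 0.599×0.131 = 0.15426.
Under exogeneity, PAF = [P(Y=1) − p₀] / P(Y=1).
PAF = (0.15426 − 0.131) / 0.15426 ≈ 0.1508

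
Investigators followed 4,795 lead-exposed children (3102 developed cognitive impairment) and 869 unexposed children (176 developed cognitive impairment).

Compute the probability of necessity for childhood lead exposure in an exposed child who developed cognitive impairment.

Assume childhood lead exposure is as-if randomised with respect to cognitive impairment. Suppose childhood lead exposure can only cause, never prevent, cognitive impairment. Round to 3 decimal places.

p₁ = P(outcome | exposed) = 3102/4795 = 0.64692
p₀ = P(outcome | unexposed) = 176/869 = 0.20253
Under exogeneity and monotonicity, PN = (p₁ − p₀) / p₁.
PN = (0.64692 − 0.20253) / 0.64692 = 0.44439 / 0.64692 ≈ 0.6869

PN ≈ 0.687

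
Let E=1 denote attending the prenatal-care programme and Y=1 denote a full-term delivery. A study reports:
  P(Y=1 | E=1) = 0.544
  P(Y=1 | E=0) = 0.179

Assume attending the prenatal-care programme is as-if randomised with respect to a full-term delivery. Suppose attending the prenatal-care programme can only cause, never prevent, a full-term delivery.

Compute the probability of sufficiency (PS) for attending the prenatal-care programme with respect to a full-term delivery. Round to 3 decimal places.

Let p₁ = 0.544, p₀ = 0.179.
Under exogeneity and monotonicity, PS = (p₁ − p₀) / (1 − p₀).
PS = (0.544 − 0.179) / (1 − 0.179) = 0.365 / 0.821 ≈ 0.4446

PS ≈ 0.445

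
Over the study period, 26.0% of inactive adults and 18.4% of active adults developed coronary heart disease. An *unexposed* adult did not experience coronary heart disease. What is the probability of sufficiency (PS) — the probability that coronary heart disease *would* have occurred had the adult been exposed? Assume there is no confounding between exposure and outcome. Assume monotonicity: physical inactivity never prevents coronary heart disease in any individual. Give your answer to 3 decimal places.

p₁ = 0.26, p₀ = 0.184.
Under exogeneity and monotonicity, PS = (p₁ − p₀) / (1 − p₀).
PS = (0.26 − 0.184) / (1 − 0.184) = 0.076 / 0.816 ≈ 0.0931

PS ≈ 0.093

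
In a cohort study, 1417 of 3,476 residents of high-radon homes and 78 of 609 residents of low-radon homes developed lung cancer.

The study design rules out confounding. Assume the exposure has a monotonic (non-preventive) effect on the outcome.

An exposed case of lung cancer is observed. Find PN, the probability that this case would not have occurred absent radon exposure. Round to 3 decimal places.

p₁ = P(outcome | exposed) = 1417/3476 = 0.40765
p₀ = P(outcome | unexposed) = 78/609 = 0.12808
Under exogeneity and monotonicity, PN = (p₁ − p₀) / p₁.
PN = (0.40765 − 0.12808) / 0.40765 = 0.27957 / 0.40765 ≈ 0.6858

PN ≈ 0.686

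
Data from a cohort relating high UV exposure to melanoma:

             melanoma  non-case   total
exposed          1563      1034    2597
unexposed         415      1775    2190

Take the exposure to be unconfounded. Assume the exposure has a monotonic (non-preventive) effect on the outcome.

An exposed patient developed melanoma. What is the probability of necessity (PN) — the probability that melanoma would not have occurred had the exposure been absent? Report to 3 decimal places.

p₁ = P(outcome | exposed) = 1563/2597 = 0.60185
p₀ = P(outcome | unexposed) = 415/2190 = 0.1895
Under exogeneity and monotonicity, PN = (p₁ − p₀)/p₁.
PN = (0.60185 − 0.1895) / 0.60185 ≈ 0.6851

PN ≈ 0.685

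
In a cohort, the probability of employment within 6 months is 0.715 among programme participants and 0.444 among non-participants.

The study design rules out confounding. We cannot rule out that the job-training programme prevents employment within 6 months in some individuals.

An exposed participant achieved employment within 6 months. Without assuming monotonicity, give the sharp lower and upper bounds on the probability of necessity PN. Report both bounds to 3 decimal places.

0.379 ≤ PN ≤ 0.778

Let p₁ = 0.715, p₀ = 0.444.
Under exogeneity alone the bounds on PN are max{0,(p₁−p₀)/p₁} ≤ PN ≤ min{1,(1−p₀)/p₁}.
  lower = (p₁ − p₀)/p₁ = 0.271 / 0.715 ≈ 0.3790
  upper = min{1, (1 − p₀)/p₁} = 0.556 / 0.715 ≈ 0.7776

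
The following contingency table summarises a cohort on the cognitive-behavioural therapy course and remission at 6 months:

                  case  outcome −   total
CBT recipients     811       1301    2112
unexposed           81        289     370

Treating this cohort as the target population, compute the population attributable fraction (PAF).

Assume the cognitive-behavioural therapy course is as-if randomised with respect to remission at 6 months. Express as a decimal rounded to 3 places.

PAF ≈ 0.391

p₁ = P(outcome | exposed) = 811/2112 = 0.384
p₀ = P(outcome | unexposed) = 81/370 = 0.21892
Exposure prevalence π = 2112/2482 = 0.85093; overall risk P(Y=1) = 0.35939.
Under exogeneity, PAF = [P(Y=1) − p₀]/P(Y=1).
PAF = (0.35939 − 0.21892) / 0.35939 ≈ 0.3909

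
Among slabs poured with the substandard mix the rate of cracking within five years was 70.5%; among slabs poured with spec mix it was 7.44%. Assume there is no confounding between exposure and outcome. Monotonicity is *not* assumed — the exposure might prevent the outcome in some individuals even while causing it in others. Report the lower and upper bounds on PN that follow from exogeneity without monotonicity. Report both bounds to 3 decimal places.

p₁ = 0.705, p₀ = 0.0744.
Under exogeneity alone the bounds on PN are max{0,(p₁−p₀)/p₁} ≤ PN ≤ min{1,(1−p₀)/p₁}.
  lower = (p₁ − p₀)/p₁ = 0.6306 / 0.705 ≈ 0.8945
  upper = min{1, (1 − p₀)/p₁} = 0.9256 / 0.705 ≈ 1.3129 → capped at 1

0.894 ≤ PN ≤ 1.000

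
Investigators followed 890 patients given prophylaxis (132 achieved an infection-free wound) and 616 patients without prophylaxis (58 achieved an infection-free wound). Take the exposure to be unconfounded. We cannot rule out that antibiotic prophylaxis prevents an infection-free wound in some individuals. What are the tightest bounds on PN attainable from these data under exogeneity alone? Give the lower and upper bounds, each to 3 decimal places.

p₁ = P(outcome | exposed) = 132/890 = 0.14831
p₀ = P(outcome | unexposed) = 58/616 = 0.094156
Under exogeneity alone the bounds on PN are max{0,(p₁−p₀)/p₁} ≤ PN ≤ min{1,(1−p₀)/p₁}.
  lower = (p₁ − p₀)/p₁ = 0.054159 / 0.14831 ≈ 0.3652
  upper = min{1, (1 − p₀)/p₁} = 0.90584 / 0.14831 ≈ 6.1076 → capped at 1

0.365 ≤ PN ≤ 1.000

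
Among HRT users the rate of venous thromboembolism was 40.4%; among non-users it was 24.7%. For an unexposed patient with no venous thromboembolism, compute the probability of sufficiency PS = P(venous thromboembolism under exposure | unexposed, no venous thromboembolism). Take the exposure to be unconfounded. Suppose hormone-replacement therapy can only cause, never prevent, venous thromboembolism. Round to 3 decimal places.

p₁ = 0.404, p₀ = 0.247.
Under exogeneity and monotonicity, PS = (p₁ − p₀) / (1 − p₀).
PS = (0.404 − 0.247) / (1 − 0.247) = 0.157 / 0.753 ≈ 0.2085

PS ≈ 0.208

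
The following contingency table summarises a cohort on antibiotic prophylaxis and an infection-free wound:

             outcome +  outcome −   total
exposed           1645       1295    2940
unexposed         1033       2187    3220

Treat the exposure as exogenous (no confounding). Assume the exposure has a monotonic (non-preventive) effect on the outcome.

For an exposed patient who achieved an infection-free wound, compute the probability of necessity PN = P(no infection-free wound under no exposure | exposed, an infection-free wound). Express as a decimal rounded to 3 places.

PN ≈ 0.427

p₁ = P(outcome | exposed) = 1645/2940 = 0.55952
p₀ = P(outcome | unexposed) = 1033/3220 = 0.32081
Under exogeneity and monotonicity, PN = (p₁ − p₀)/p₁.
PN = (0.55952 − 0.32081) / 0.55952 ≈ 0.4266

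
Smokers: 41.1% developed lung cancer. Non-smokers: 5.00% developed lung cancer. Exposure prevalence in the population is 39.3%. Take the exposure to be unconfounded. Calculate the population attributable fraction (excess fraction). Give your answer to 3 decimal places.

PAF ≈ 0.739

p₁ = 0.411, p₀ = 0.05.
Overall risk P(Y=1) = π·p₁ + (1−π)·p₀ = 0.393×0.411 + 0.607×0.05 = 0.19187.
Under exogeneity, PAF = [P(Y=1) − p₀] / P(Y=1).
PAF = (0.19187 − 0.05) / 0.19187 ≈ 0.7394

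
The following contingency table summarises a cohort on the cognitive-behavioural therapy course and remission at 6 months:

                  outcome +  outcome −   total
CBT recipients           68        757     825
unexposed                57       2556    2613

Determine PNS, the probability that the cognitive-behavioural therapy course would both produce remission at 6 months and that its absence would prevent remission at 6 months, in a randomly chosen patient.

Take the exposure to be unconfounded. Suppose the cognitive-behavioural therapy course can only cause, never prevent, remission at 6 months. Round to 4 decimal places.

p₁ = P(outcome | exposed) = 68/825 = 0.082424
p₀ = P(outcome | unexposed) = 57/2613 = 0.021814
Under exogeneity and monotonicity, PNS = p₁ − p₀.
PNS = 0.082424 − 0.021814 = 0.06061

PNS ≈ 0.0606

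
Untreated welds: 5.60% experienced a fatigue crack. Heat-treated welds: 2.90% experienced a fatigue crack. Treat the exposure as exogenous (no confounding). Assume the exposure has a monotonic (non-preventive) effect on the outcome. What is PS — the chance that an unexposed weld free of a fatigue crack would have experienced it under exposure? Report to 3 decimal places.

p₁ = 0.056, p₀ = 0.029.
Under exogeneity and monotonicity, PS = (p₁ − p₀) / (1 − p₀).
PS = (0.056 − 0.029) / (1 − 0.029) = 0.027 / 0.971 ≈ 0.0278

PS ≈ 0.028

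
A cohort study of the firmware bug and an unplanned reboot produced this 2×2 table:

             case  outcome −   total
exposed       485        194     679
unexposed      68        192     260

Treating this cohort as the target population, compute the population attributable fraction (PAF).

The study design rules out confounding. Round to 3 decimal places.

PAF ≈ 0.556

p₁ = P(outcome | exposed) = 485/679 = 0.71429
p₀ = P(outcome | unexposed) = 68/260 = 0.26154
Exposure prevalence π = 679/939 = 0.72311; overall risk P(Y=1) = 0.58892.
Under exogeneity, PAF = [P(Y=1) − p₀]/P(Y=1).
PAF = (0.58892 − 0.26154) / 0.58892 ≈ 0.5559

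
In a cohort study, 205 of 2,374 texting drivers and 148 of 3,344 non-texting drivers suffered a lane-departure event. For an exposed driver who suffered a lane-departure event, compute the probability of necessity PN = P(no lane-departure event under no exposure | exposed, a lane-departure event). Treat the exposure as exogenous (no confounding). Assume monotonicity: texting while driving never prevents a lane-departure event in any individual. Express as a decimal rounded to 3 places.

p₁ = P(outcome | exposed) = 205/2374 = 0.086352
p₀ = P(outcome | unexposed) = 148/3344 = 0.044258
Under exogeneity and monotonicity, PN = (p₁ − p₀) / p₁.
PN = (0.086352 − 0.044258) / 0.086352 = 0.042094 / 0.086352 ≈ 0.4875

PN ≈ 0.487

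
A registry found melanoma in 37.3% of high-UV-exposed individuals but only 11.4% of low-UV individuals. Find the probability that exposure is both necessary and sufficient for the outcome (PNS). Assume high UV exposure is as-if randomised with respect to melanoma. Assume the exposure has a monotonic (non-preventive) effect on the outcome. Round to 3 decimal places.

PNS ≈ 0.259

p₁ = 0.373, p₀ = 0.114.
Under exogeneity and monotonicity, PNS = p₁ − p₀.
PNS = 0.373 − 0.114 = 0.259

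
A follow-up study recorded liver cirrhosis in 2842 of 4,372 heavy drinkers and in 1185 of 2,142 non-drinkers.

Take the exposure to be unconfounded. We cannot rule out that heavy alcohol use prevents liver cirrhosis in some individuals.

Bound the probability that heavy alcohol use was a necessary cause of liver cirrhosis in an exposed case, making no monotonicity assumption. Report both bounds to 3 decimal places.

p₁ = P(outcome | exposed) = 2842/4372 = 0.65005
p₀ = P(outcome | unexposed) = 1185/2142 = 0.55322
Under exogeneity alone the bounds on PN are max{0,(p₁−p₀)/p₁} ≤ PN ≤ min{1,(1−p₀)/p₁}.
  lower = (p₁ − p₀)/p₁ = 0.096824 / 0.65005 ≈ 0.1490
  upper = min{1, (1 − p₀)/p₁} = 0.44678 / 0.65005 ≈ 0.6873

0.149 ≤ PN ≤ 0.687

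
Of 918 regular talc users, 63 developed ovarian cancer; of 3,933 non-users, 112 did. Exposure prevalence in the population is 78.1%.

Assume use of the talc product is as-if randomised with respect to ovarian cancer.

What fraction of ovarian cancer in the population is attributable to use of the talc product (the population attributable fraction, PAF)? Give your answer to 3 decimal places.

PAF ≈ 0.524

p₁ = P(outcome | exposed) = 63/918 = 0.068627
p₀ = P(outcome | unexposed) = 112/3933 = 0.028477
Overall risk P(Y=1) = π·p₁ + (1−π)·p₀ = 0.781×0.068627 + 0.219×0.028477 = 0.059834.
Under exogeneity, PAF = [P(Y=1) − p₀] / P(Y=1).
PAF = (0.059834 − 0.028477) / 0.059834 ≈ 0.5241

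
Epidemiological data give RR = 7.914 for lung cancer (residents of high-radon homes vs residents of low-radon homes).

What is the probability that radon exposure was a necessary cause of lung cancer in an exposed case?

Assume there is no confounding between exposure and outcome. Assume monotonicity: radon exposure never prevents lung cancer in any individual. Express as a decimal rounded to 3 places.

Under exogeneity and monotonicity, PN = (RR − 1) / RR = 1 − 1/RR.
PN = (7.914 − 1) / 7.914 = 6.914 / 7.914 ≈ 0.8736

PN ≈ 0.874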